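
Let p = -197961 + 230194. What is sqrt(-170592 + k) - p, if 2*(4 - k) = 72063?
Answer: -32233 + I*sqrt(826478)/2 ≈ -32233.0 + 454.55*I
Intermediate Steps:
k = -72055/2 (k = 4 - 1/2*72063 = 4 - 72063/2 = -72055/2 ≈ -36028.)
p = 32233
sqrt(-170592 + k) - p = sqrt(-170592 - 72055/2) - 1*32233 = sqrt(-413239/2) - 32233 = I*sqrt(826478)/2 - 32233 = -32233 + I*sqrt(826478)/2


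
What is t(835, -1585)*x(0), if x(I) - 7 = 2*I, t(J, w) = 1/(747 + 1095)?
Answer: 7/1842 ≈ 0.0038002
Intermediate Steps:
t(J, w) = 1/1842
x(I) = 7 + 2*I
t(835, -1585)*x(0) = (7 + 2*0)/1842 = (7 + 0)/1842 = (1/1842)*7 = 7/1842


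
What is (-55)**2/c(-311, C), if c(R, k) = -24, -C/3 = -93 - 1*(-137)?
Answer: -3025/24 ≈ -126.04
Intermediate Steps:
C = -132 (C = -3*(-93 - 1*(-137)) = -3*(-93 + 137) = -3*44 = -132)
(-55)**2/c(-311, C) = (-55)**2/(-24) = 3025*(-1/24) = -3025/24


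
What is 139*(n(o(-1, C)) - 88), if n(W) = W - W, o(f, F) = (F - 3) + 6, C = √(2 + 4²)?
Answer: -12232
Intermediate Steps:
C = 3*√2 (C = √(2 + 16) = √18 = 3*√2 ≈ 4.2426)
o(f, F) = 3 + F (o(f, F) = (-3 + F) + 6 = 3 + F)
n(W) = 0
139*(n(o(-1, C)) - 88) = 139*(0 - 88) = 139*(-88) = -12232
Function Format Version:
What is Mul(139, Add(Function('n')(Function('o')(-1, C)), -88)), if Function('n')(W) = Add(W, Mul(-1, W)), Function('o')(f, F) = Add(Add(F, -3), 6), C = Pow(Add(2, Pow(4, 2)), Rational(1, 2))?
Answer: -12232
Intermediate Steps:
C = Mul(3, Pow(2, Rational(1, 2))) (C = Pow(Add(2, 16), Rational(1, 2)) = Pow(18, Rational(1, 2)) = Mul(3, Pow(2, Rational(1, 2))) ≈ 4.2426)
Function('o')(f, F) = Add(3, F) (Function('o')(f, F) = Add(Add(-3, F), 6) = Add(3, F))
Function('n')(W) = 0
Mul(139, Add(Function('n')(Function('o')(-1, C)), -88)) = Mul(139, Add(0, -88)) = Mul(139, -88) = -12232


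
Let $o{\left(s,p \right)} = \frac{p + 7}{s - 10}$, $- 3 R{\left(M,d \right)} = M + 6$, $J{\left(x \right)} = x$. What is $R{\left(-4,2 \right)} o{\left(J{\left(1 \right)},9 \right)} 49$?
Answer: $\frac{1568}{27} \approx 58.074$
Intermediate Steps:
$R{\left(M,d \right)} = -2 - \frac{M}{3}$ ($R{\left(M,d \right)} = - \frac{M + 6}{3} = - \frac{6 + M}{3} = -2 - \frac{M}{3}$)
$o{\left(s,p \right)} = \frac{7 + p}{-10 + s}$
$R{\left(-4,2 \right)} o{\left(J{\left(1 \right)},9 \right)} 49 = \left(-2 - - \frac{4}{3}\right) \frac{7 + 9}{-10 + 1} \cdot 49 = \left(-2 + \frac{4}{3}\right) \frac{1}{-9} \cdot 16 \cdot 49 = - \frac{2 \left(\left(- \frac{1}{9}\right) 16\right)}{3} \cdot 49 = \left(- \frac{2}{3}\right) \left(- \frac{16}{9}\right) 49 = \frac{32}{27} \cdot 49 = \frac{1568}{27}$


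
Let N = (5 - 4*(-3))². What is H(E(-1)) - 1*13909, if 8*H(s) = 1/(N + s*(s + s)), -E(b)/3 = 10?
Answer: -232447207/16712 ≈ -13909.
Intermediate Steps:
E(b) = -30 (E(b) = -3*10 = -30)
N = 289 (N = (5 + 12)² = 17² = 289)
H(s) = 1/(8*(289 + 2*s²)) (H(s) = 1/(8*(289 + s*(s + s))) = 1/(8*(289 + s*(2*s))) = 1/(8*(289 + 2*s²)))
H(E(-1)) - 1*13909 = 1/(8*(289 + 2*(-30)²)) - 1*13909 = 1/(8*(289 + 2*900)) - 13909 = 1/(8*(289 + 1800)) - 13909 = (⅛)/2089 - 13909 = (⅛)*(1/2089) - 13909 = 1/16712 - 13909 = -232447207/16712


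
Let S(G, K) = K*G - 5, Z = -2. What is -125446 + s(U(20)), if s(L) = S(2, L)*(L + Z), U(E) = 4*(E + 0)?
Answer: -113356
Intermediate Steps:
U(E) = 4*E
S(G, K) = -5 + G*K (S(G, K) = G*K - 5 = -5 + G*K)
s(L) = (-5 + 2*L)*(-2 + L) (s(L) = (-5 + 2*L)*(L - 2) = (-5 + 2*L)*(-2 + L))
-125446 + s(U(20)) = -125446 + (-5 + 2*(4*20))*(-2 + 4*20) = -125446 + (-5 + 2*80)*(-2 + 80) = -125446 + (-5 + 160)*78 = -125446 + 155*78 = -125446 + 12090 = -113356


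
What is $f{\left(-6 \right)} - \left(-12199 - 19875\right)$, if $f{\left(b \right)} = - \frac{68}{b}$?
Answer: $\frac{96256}{3} \approx 32085.0$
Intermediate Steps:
$f{\left(-6 \right)} - \left(-12199 - 19875\right) = - \frac{68}{-6} - \left(-12199 - 19875\right) = \left(-68\right) \left(- \frac{1}{6}\right) - \left(-12199 - 19875\right) = \frac{34}{3} - -32074 = \frac{34}{3} + 32074 = \frac{96256}{3}$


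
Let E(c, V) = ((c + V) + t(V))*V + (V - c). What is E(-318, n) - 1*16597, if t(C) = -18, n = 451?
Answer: 36037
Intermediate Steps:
E(c, V) = V - c + V*(-18 + V + c) (E(c, V) = ((c + V) - 18)*V + (V - c) = ((V + c) - 18)*V + (V - c) = (-18 + V + c)*V + (V - c) = V*(-18 + V + c) + (V - c) = V - c + V*(-18 + V + c))
E(-318, n) - 1*16597 = (451**2 - 1*(-318) - 17*451 + 451*(-318)) - 1*16597 = (203401 + 318 - 7667 - 143418) - 16597 = 52634 - 16597 = 36037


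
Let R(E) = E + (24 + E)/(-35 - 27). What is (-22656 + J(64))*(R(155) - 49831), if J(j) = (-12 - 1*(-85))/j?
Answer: 4465857821901/3968 ≈ 1.1255e+9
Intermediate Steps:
J(j) = 73/j (J(j) = (-12 + 85)/j = 73/j)
R(E) = -12/31 + 61*E/62 (R(E) = E + (24 + E)/(-62) = E + (24 + E)*(-1/62) = E + (-12/31 - E/62) = -12/31 + 61*E/62)
(-22656 + J(64))*(R(155) - 49831) = (-22656 + 73/64)*((-12/31 + (61/62)*155) - 49831) = (-22656 + 73*(1/64))*((-12/31 + 305/2) - 49831) = (-22656 + 73/64)*(9431/62 - 49831) = -1449911/64*(-3080091/62) = 4465857821901/3968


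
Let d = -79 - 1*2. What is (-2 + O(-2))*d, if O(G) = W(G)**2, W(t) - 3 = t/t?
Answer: -1134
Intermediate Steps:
W(t) = 4 (W(t) = 3 + t/t = 3 + 1 = 4)
d = -81 (d = -79 - 2 = -81)
O(G) = 16 (O(G) = 4**2 = 16)
(-2 + O(-2))*d = (-2 + 16)*(-81) = 14*(-81) = -1134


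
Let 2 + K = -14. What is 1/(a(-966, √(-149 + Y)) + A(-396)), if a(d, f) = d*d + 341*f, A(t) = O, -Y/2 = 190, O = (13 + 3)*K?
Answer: 932900/870363922649 - 7843*I/870363922649 ≈ 1.0719e-6 - 9.0112e-9*I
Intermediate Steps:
K = -16 (K = -2 - 14 = -16)
O = -256 (O = (13 + 3)*(-16) = 16*(-16) = -256)
Y = -380 (Y = -2*190 = -380)
A(t) = -256
a(d, f) = d² + 341*f
1/(a(-966, √(-149 + Y)) + A(-396)) = 1/(((-966)² + 341*√(-149 - 380)) - 256) = 1/((933156 + 341*√(-529)) - 256) = 1/((933156 + 341*(23*I)) - 256) = 1/((933156 + 7843*I) - 256) = 1/(932900 + 7843*I) = (932900 - 7843*I)/870363922649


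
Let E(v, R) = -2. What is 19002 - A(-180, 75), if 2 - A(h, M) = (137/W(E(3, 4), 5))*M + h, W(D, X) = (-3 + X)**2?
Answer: 85555/4 ≈ 21389.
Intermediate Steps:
A(h, M) = 2 - h - 137*M/4 (A(h, M) = 2 - ((137/((-3 + 5)**2))*M + h) = 2 - ((137/(2**2))*M + h) = 2 - ((137/4)*M + h) = 2 - ((137*(1/4))*M + h) = 2 - (137*M/4 + h) = 2 - (h + 137*M/4) = 2 + (-h - 137*M/4) = 2 - h - 137*M/4)
19002 - A(-180, 75) = 19002 - (2 - 1*(-180) - 137/4*75) = 19002 - (2 + 180 - 10275/4) = 19002 - 1*(-9547/4) = 19002 + 9547/4 = 85555/4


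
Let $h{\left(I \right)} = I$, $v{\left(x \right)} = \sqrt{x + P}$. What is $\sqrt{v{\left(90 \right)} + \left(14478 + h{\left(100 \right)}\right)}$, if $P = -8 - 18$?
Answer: $\sqrt{14586} \approx 120.77$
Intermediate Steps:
$P = -26$ ($P = -8 - 18 = -26$)
$v{\left(x \right)} = \sqrt{-26 + x}$ ($v{\left(x \right)} = \sqrt{x - 26} = \sqrt{-26 + x}$)
$\sqrt{v{\left(90 \right)} + \left(14478 + h{\left(100 \right)}\right)} = \sqrt{\sqrt{-26 + 90} + \left(14478 + 100\right)} = \sqrt{\sqrt{64} + 14578} = \sqrt{8 + 14578} = \sqrt{14586}$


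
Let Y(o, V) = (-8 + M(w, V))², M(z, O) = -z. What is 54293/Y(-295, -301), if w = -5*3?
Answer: 54293/49 ≈ 1108.0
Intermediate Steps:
w = -15
Y(o, V) = 49 (Y(o, V) = (-8 - 1*(-15))² = (-8 + 15)² = 7² = 49)
54293/Y(-295, -301) = 54293/49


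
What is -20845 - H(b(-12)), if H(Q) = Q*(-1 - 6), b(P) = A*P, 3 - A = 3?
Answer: -20845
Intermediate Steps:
A = 0 (A = 3 - 1*3 = 3 - 3 = 0)
b(P) = 0 (b(P) = 0*P = 0)
H(Q) = -7*Q (H(Q) = Q*(-7) = -7*Q)
-20845 - H(b(-12)) = -20845 - (-7)*0 = -20845 - 1*0 = -20845 + 0 = -20845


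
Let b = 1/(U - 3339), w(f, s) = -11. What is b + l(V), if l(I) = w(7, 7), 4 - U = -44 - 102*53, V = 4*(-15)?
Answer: -23264/2115 ≈ -11.000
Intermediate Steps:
V = -60
U = 5454 (U = 4 - (-44 - 102*53) = 4 - (-44 - 5406) = 4 - 1*(-5450) = 4 + 5450 = 5454)
l(I) = -11
b = 1/2115 (b = 1/(5454 - 3339) = 1/2115 ≈ 0.00047281)
b + l(V) = 1/2115 - 11 = -23264/2115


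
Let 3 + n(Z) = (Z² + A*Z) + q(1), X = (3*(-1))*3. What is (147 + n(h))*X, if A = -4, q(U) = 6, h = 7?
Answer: -1539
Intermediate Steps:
X = -9 (X = -3*3 = -9)
n(Z) = 3 + Z² - 4*Z (n(Z) = -3 + ((Z² - 4*Z) + 6) = -3 + (6 + Z² - 4*Z) = 3 + Z² - 4*Z)
(147 + n(h))*X = (147 + (3 + 7² - 4*7))*(-9) = (147 + (3 + 49 - 28))*(-9) = (147 + 24)*(-9) = 171*(-9) = -1539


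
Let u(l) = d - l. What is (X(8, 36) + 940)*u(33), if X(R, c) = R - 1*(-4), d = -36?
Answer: -65688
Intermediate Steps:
X(R, c) = 4 + R (X(R, c) = R + 4 = 4 + R)
u(l) = -36 - l
(X(8, 36) + 940)*u(33) = ((4 + 8) + 940)*(-36 - 1*33) = (12 + 940)*(-36 - 33) = 952*(-69) = -65688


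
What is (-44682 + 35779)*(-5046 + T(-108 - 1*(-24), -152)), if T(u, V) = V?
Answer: 46277794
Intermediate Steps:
(-44682 + 35779)*(-5046 + T(-108 - 1*(-24), -152)) = (-44682 + 35779)*(-5046 - 152) = -8903*(-5198) = 46277794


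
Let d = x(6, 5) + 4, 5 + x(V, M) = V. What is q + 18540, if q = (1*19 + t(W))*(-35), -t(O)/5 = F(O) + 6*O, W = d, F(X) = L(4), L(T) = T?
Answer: 23825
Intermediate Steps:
F(X) = 4
x(V, M) = -5 + V
d = 5 (d = (-5 + 6) + 4 = 1 + 4 = 5)
W = 5
t(O) = -20 - 30*O (t(O) = -5*(4 + 6*O) = -20 - 30*O)
q = 5285 (q = (1*19 + (-20 - 30*5))*(-35) = (19 + (-20 - 150))*(-35) = (19 - 170)*(-35) = -151*(-35) = 5285)
q + 18540 = 5285 + 18540 = 23825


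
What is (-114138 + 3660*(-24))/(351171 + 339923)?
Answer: -100989/345547 ≈ -0.29226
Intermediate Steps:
(-114138 + 3660*(-24))/(351171 + 339923) = (-114138 - 87840)/691094 = -201978*1/691094 = -100989/345547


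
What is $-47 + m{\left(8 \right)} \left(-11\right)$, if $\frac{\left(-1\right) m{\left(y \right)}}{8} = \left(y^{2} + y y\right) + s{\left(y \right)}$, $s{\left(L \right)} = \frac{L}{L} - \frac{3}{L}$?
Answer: $11272$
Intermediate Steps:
$s{\left(L \right)} = 1 - \frac{3}{L}$
$m{\left(y \right)} = - 16 y^{2} - \frac{8 \left(-3 + y\right)}{y}$ ($m{\left(y \right)} = - 8 \left(\left(y^{2} + y y\right) + \frac{-3 + y}{y}\right) = - 8 \left(\left(y^{2} + y^{2}\right) + \frac{-3 + y}{y}\right) = - 8 \left(2 y^{2} + \frac{-3 + y}{y}\right) = - 16 y^{2} - \frac{8 \left(-3 + y\right)}{y}$)
$-47 + m{\left(8 \right)} \left(-11\right) = -47 + \left(-8 - 16 \cdot 8^{2} + \frac{24}{8}\right) \left(-11\right) = -47 + \left(-8 - 1024 + 24 \cdot \frac{1}{8}\right) \left(-11\right) = -47 + \left(-8 - 1024 + 3\right) \left(-11\right) = -47 - -11319 = -47 + 11319 = 11272$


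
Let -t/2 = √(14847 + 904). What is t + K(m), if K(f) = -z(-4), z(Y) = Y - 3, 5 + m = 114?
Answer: 7 - 2*√15751 ≈ -244.01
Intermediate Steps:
m = 109 (m = -5 + 114 = 109)
t = -2*√15751 (t = -2*√(14847 + 904) = -2*√15751 ≈ -251.01)
z(Y) = -3 + Y
K(f) = 7 (K(f) = -(-3 - 4) = -1*(-7) = 7)
t + K(m) = -2*√15751 + 7 = 7 - 2*√15751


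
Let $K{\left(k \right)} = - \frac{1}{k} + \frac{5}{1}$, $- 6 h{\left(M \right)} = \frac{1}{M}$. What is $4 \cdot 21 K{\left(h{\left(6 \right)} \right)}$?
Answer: $3444$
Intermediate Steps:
$h{\left(M \right)} = - \frac{1}{6 M}$
$K{\left(k \right)} = 5 - \frac{1}{k}$ ($K{\left(k \right)} = - \frac{1}{k} + 5 \cdot 1 = - \frac{1}{k} + 5 = 5 - \frac{1}{k}$)
$4 \cdot 21 K{\left(h{\left(6 \right)} \right)} = 4 \cdot 21 \left(5 - \frac{1}{\left(- \frac{1}{6}\right) \frac{1}{6}}\right) = 84 \left(5 - \frac{1}{\left(- \frac{1}{6}\right) \frac{1}{6}}\right) = 84 \left(5 - \frac{1}{- \frac{1}{36}}\right) = 84 \left(5 - -36\right) = 84 \left(5 + 36\right) = 84 \cdot 41 = 3444$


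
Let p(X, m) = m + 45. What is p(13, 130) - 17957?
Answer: -17782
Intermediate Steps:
p(X, m) = 45 + m
p(13, 130) - 17957 = (45 + 130) - 17957 = 175 - 17957 = -17782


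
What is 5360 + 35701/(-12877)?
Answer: 68985019/12877 ≈ 5357.2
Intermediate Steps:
5360 + 35701/(-12877) = 5360 + 35701*(-1/12877) = 5360 - 35701/12877 = 68985019/12877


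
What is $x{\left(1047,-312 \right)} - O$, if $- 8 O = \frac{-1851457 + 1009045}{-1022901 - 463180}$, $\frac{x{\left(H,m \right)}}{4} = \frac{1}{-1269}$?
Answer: $\frac{255366559}{3771673578} \approx 0.067706$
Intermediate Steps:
$x{\left(H,m \right)} = - \frac{4}{1269}$ ($x{\left(H,m \right)} = \frac{4}{-1269} = 4 \left(- \frac{1}{1269}\right) = - \frac{4}{1269}$)
$O = - \frac{210603}{2972162}$ ($O = - \frac{\left(-1851457 + 1009045\right) \frac{1}{-1022901 - 463180}}{8} = - \frac{\left(-842412\right) \frac{1}{-1486081}}{8} = - \frac{\left(-842412\right) \left(- \frac{1}{1486081}\right)}{8} = \left(- \frac{1}{8}\right) \frac{842412}{1486081} = - \frac{210603}{2972162} \approx -0.070858$)
$x{\left(1047,-312 \right)} - O = - \frac{4}{1269} - - \frac{210603}{2972162} = - \frac{4}{1269} + \frac{210603}{2972162} = \frac{255366559}{3771673578}$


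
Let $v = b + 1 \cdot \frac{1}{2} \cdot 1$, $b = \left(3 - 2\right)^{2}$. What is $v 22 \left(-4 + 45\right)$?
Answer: $1353$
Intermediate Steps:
$b = 1$ ($b = 1^{2} = 1$)
$v = \frac{3}{2}$ ($v = 1 + 1 \cdot \frac{1}{2} \cdot 1 = 1 + \frac{1}{2} \cdot 1 = 1 + \frac{1}{2} = \frac{3}{2} \approx 1.5$)
$v 22 \left(-4 + 45\right) = \frac{3}{2} \cdot 22 \left(-4 + 45\right) = 33 \cdot 41 = 1353$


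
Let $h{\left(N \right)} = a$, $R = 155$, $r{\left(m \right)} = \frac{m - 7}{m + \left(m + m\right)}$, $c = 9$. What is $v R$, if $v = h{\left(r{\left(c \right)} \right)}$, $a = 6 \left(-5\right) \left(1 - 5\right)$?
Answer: $18600$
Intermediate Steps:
$r{\left(m \right)} = \frac{-7 + m}{3 m}$ ($r{\left(m \right)} = \frac{-7 + m}{m + 2 m} = \frac{-7 + m}{3 m}$)
$a = 120$ ($a = \left(-30\right) \left(-4\right) = 120$)
$h{\left(N \right)} = 120$
$v = 120$
$v R = 120 \cdot 155 = 18600$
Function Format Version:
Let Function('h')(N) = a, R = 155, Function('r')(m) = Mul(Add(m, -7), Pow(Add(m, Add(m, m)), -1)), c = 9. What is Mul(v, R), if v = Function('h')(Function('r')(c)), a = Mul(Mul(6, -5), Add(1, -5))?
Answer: 18600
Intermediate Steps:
Function('r')(m) = Mul(Rational(1, 3), Pow(m, -1), Add(-7, m)) (Function('r')(m) = Mul(Add(-7, m), Pow(Add(m, Mul(2, m)), -1)) = Mul(Add(-7, m), Pow(Mul(3, m), -1)) = Mul(Add(-7, m), Mul(Rational(1, 3), Pow(m, -1))) = Mul(Rational(1, 3), Pow(m, -1), Add(-7, m)))
a = 120 (a = Mul(-30, -4) = 120)
Function('h')(N) = 120
v = 120
Mul(v, R) = Mul(120, 155) = 18600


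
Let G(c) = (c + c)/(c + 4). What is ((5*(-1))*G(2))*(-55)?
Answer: 550/3 ≈ 183.33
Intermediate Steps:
G(c) = 2*c/(4 + c) (G(c) = (2*c)/(4 + c) = 2*c/(4 + c))
((5*(-1))*G(2))*(-55) = ((5*(-1))*(2*2/(4 + 2)))*(-55) = -10*2/6*(-55) = -5*⅔*(-55) = -10/3*(-55) = 550/3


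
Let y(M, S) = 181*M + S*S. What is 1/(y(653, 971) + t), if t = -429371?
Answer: 1/631663 ≈ 1.5831e-6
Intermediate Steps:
y(M, S) = S² + 181*M (y(M, S) = 181*M + S² = S² + 181*M)
1/(y(653, 971) + t) = 1/((971² + 181*653) - 429371) = 1/((942841 + 118193) - 429371) = 1/(1061034 - 429371) = 1/631663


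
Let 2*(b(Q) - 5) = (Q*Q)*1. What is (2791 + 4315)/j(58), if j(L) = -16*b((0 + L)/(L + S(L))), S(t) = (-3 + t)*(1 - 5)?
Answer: -2119203/24164 ≈ -87.701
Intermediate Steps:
S(t) = 12 - 4*t (S(t) = (-3 + t)*(-4) = 12 - 4*t)
b(Q) = 5 + Q²/2 (b(Q) = 5 + ((Q*Q)*1)/2 = 5 + (Q²*1)/2 = 5 + Q²/2)
j(L) = -80 - 8*L²/(12 - 3*L)² (j(L) = -16*(5 + ((0 + L)/(L + (12 - 4*L)))²/2) = -16*(5 + (L/(12 - 3*L))²/2) = -16*(5 + (L²/(12 - 3*L)²)/2) = -16*(5 + L²/(2*(12 - 3*L)²)) = -80 - 8*L²/(12 - 3*L)²)
(2791 + 4315)/j(58) = (2791 + 4315)/(-80 - 8/9*58²/(-4 + 58)²) = 7106/(-80 - 8/9*3364/54²) = 7106/(-80 - 8/9*3364*1/2916) = 7106/(-80 - 6728/6561) = 7106/(-531608/6561) = 7106*(-6561/531608) = -2119203/24164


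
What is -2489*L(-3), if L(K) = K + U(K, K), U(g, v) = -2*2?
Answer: 17423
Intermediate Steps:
U(g, v) = -4
L(K) = -4 + K (L(K) = K - 4 = -4 + K)
-2489*L(-3) = -2489*(-4 - 3) = -2489*(-7) = 17423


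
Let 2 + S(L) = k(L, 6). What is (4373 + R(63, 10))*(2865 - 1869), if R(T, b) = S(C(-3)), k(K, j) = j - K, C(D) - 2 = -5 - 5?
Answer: 4367460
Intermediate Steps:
C(D) = -8 (C(D) = 2 + (-5 - 5) = 2 - 10 = -8)
S(L) = 4 - L (S(L) = -2 + (6 - L) = 4 - L)
R(T, b) = 12 (R(T, b) = 4 - 1*(-8) = 4 + 8 = 12)
(4373 + R(63, 10))*(2865 - 1869) = (4373 + 12)*(2865 - 1869) = 4385*996 = 4367460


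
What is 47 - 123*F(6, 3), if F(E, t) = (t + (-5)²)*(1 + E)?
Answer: -24061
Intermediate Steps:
F(E, t) = (1 + E)*(25 + t) (F(E, t) = (t + 25)*(1 + E) = (25 + t)*(1 + E) = (1 + E)*(25 + t))
47 - 123*F(6, 3) = 47 - 123*(25 + 3 + 25*6 + 6*3) = 47 - 123*(25 + 3 + 150 + 18) = 47 - 123*196 = 47 - 24108 = -24061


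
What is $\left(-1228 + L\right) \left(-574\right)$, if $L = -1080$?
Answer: $1324792$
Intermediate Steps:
$\left(-1228 + L\right) \left(-574\right) = \left(-1228 - 1080\right) \left(-574\right) = \left(-2308\right) \left(-574\right) = 1324792$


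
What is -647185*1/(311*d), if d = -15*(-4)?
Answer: -129437/3732 ≈ -34.683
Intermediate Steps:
d = 60
-647185*1/(311*d) = -647185/(311*60) = -647185/18660 = -647185*1/18660 = -129437/3732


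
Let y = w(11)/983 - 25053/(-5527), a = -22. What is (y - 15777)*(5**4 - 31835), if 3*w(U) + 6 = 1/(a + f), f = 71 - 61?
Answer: 48140316900794195/97794738 ≈ 4.9226e+8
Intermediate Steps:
f = 10
w(U) = -73/36 (w(U) = -2 + 1/(3*(-22 + 10)) = -2 + (1/3)/(-12) = -2 + (1/3)*(-1/12) = -2 - 1/36 = -73/36)
y = 886172093/195589476 (y = -73/36/983 - 25053/(-5527) = -73/36*1/983 - 25053*(-1/5527) = -73/35388 + 25053/5527 = 886172093/195589476 ≈ 4.5308)
(y - 15777)*(5**4 - 31835) = (886172093/195589476 - 15777)*(5**4 - 31835) = -3084928990759*(625 - 31835)/195589476 = -3084928990759/195589476*(-31210) = 48140316900794195/97794738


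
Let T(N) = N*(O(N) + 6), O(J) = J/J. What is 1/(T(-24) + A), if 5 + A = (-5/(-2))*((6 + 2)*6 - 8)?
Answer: -1/73 ≈ -0.013699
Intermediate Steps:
O(J) = 1
T(N) = 7*N (T(N) = N*(1 + 6) = N*7 = 7*N)
A = 95 (A = -5 + (-5/(-2))*((6 + 2)*6 - 8) = -5 + (-5*(-½))*(8*6 - 8) = -5 + 5*(48 - 8)/2 = -5 + (5/2)*40 = -5 + 100 = 95)
1/(T(-24) + A) = 1/(7*(-24) + 95) = 1/(-168 + 95) = 1/(-73) = -1/73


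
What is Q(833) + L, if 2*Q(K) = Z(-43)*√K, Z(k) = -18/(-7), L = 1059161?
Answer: 1059161 + 9*√17 ≈ 1.0592e+6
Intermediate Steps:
Z(k) = 18/7 (Z(k) = -18*(-⅐) = 18/7)
Q(K) = 9*√K/7 (Q(K) = (18*√K/7)/2 = 9*√K/7)
Q(833) + L = 9*√833/7 + 1059161 = 9*(7*√17)/7 + 1059161 = 9*√17 + 1059161 = 1059161 + 9*√17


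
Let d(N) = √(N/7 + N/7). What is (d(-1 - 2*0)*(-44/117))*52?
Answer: -176*I*√14/63 ≈ -10.453*I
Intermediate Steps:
d(N) = √14*√N/7 (d(N) = √(N*(⅐) + N*(⅐)) = √(N/7 + N/7) = √(2*N/7) = √14*√N/7)
(d(-1 - 2*0)*(-44/117))*52 = ((√14*√(-1 - 2*0)/7)*(-44/117))*52 = ((√14*√(-1 + 0)/7)*(-44*1/117))*52 = ((√14*√(-1)/7)*(-44/117))*52 = ((√14*I/7)*(-44/117))*52 = ((I*√14/7)*(-44/117))*52 = -44*I*√14/819*52 = -176*I*√14/63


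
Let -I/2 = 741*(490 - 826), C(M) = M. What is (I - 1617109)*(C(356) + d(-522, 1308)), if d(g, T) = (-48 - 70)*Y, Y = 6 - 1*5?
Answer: -266359366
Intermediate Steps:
Y = 1 (Y = 6 - 5 = 1)
d(g, T) = -118 (d(g, T) = (-48 - 70)*1 = -118*1 = -118)
I = 497952 (I = -1482*(490 - 826) = -1482*(-336) = -2*(-248976) = 497952)
(I - 1617109)*(C(356) + d(-522, 1308)) = (497952 - 1617109)*(356 - 118) = -1119157*238 = -266359366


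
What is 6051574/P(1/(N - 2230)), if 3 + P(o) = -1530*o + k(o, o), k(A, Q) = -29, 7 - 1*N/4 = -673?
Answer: -296527126/1721 ≈ -1.7230e+5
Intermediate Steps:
N = 2720 (N = 28 - 4*(-673) = 28 + 2692 = 2720)
P(o) = -32 - 1530*o (P(o) = -3 + (-1530*o - 29) = -3 + (-29 - 1530*o) = -32 - 1530*o)
6051574/P(1/(N - 2230)) = 6051574/(-32 - 1530/(2720 - 2230)) = 6051574/(-32 - 1530/490) = 6051574/(-32 - 1530*1/490) = 6051574/(-32 - 153/49) = 6051574/(-1721/49) = 6051574*(-49/1721) = -296527126/1721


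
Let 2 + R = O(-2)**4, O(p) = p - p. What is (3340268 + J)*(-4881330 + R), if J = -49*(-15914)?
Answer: -20111351431928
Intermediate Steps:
O(p) = 0
J = 779786
R = -2 (R = -2 + 0**4 = -2 + 0 = -2)
(3340268 + J)*(-4881330 + R) = (3340268 + 779786)*(-4881330 - 2) = 4120054*(-4881332) = -20111351431928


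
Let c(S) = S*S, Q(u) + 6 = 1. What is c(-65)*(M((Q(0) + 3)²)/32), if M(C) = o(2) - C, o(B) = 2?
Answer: -4225/16 ≈ -264.06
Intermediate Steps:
Q(u) = -5 (Q(u) = -6 + 1 = -5)
c(S) = S²
M(C) = 2 - C
c(-65)*(M((Q(0) + 3)²)/32) = (-65)²*((2 - (-5 + 3)²)/32) = 4225*((2 - 1*(-2)²)*(1/32)) = 4225*((2 - 1*4)*(1/32)) = 4225*((2 - 4)*(1/32)) = 4225*(-2*1/32) = 4225*(-1/16) = -4225/16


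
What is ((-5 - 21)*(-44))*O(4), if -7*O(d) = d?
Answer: -4576/7 ≈ -653.71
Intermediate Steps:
O(d) = -d/7
((-5 - 21)*(-44))*O(4) = ((-5 - 21)*(-44))*(-⅐*4) = -26*(-44)*(-4/7) = 1144*(-4/7) = -4576/7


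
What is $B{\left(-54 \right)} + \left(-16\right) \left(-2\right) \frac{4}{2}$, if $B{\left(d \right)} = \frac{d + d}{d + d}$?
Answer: $65$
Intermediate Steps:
$B{\left(d \right)} = 1$ ($B{\left(d \right)} = \frac{2 d}{2 d} = 2 d \frac{1}{2 d} = 1$)
$B{\left(-54 \right)} + \left(-16\right) \left(-2\right) \frac{4}{2} = 1 + \left(-16\right) \left(-2\right) \frac{4}{2} = 1 + 32 \cdot 4 \cdot \frac{1}{2} = 1 + 32 \cdot 2 = 1 + 64 = 65$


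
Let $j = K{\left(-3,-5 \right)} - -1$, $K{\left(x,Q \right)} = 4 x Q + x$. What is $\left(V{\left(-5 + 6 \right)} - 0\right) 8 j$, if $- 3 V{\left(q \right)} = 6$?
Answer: $-928$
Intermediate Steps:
$V{\left(q \right)} = -2$ ($V{\left(q \right)} = \left(- \frac{1}{3}\right) 6 = -2$)
$K{\left(x,Q \right)} = x + 4 Q x$ ($K{\left(x,Q \right)} = 4 Q x + x = x + 4 Q x$)
$j = 58$ ($j = - 3 \left(1 + 4 \left(-5\right)\right) - -1 = - 3 \left(1 - 20\right) + 1 = \left(-3\right) \left(-19\right) + 1 = 57 + 1 = 58$)
$\left(V{\left(-5 + 6 \right)} - 0\right) 8 j = \left(-2 - 0\right) 8 \cdot 58 = \left(-2 + 0\right) 8 \cdot 58 = \left(-2\right) 8 \cdot 58 = \left(-16\right) 58 = -928$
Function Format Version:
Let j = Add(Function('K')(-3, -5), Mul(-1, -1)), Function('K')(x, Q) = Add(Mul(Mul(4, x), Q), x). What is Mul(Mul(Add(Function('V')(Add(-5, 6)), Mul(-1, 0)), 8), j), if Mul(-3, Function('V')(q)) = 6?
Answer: -928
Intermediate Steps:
Function('V')(q) = -2 (Function('V')(q) = Mul(Rational(-1, 3), 6) = -2)
Function('K')(x, Q) = Add(x, Mul(4, Q, x)) (Function('K')(x, Q) = Add(Mul(4, Q, x), x) = Add(x, Mul(4, Q, x)))
j = 58 (j = Add(Mul(-3, Add(1, Mul(4, -5))), Mul(-1, -1)) = Add(Mul(-3, Add(1, -20)), 1) = Add(Mul(-3, -19), 1) = Add(57, 1) = 58)
Mul(Mul(Add(Function('V')(Add(-5, 6)), Mul(-1, 0)), 8), j) = Mul(Mul(Add(-2, Mul(-1, 0)), 8), 58) = Mul(Mul(Add(-2, 0), 8), 58) = Mul(Mul(-2, 8), 58) = Mul(-16, 58) = -928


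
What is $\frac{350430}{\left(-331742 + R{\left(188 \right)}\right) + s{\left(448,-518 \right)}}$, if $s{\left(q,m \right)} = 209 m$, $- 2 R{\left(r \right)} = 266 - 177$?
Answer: $- \frac{700860}{880097} \approx -0.79634$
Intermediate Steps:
$R{\left(r \right)} = - \frac{89}{2}$ ($R{\left(r \right)} = - \frac{266 - 177}{2} = \left(- \frac{1}{2}\right) 89 = - \frac{89}{2}$)
$\frac{350430}{\left(-331742 + R{\left(188 \right)}\right) + s{\left(448,-518 \right)}} = \frac{350430}{\left(-331742 - \frac{89}{2}\right) + 209 \left(-518\right)} = \frac{350430}{- \frac{663573}{2} - 108262} = \frac{350430}{- \frac{880097}{2}} = 350430 \left(- \frac{2}{880097}\right) = - \frac{700860}{880097}$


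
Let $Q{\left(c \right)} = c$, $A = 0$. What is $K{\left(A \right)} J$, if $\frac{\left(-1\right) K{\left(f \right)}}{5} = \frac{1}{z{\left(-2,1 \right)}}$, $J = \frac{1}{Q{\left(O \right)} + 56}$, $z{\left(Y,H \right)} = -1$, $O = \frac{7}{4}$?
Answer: $\frac{20}{231} \approx 0.08658$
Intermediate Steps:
$O = \frac{7}{4}$ ($O = 7 \cdot \frac{1}{4} = \frac{7}{4} \approx 1.75$)
$J = \frac{4}{231}$ ($J = \frac{1}{\frac{7}{4} + 56} = \frac{1}{\frac{231}{4}} = \frac{4}{231} \approx 0.017316$)
$K{\left(f \right)} = 5$ ($K{\left(f \right)} = - \frac{5}{-1} = \left(-5\right) \left(-1\right) = 5$)
$K{\left(A \right)} J = 5 \cdot \frac{4}{231} = \frac{20}{231}$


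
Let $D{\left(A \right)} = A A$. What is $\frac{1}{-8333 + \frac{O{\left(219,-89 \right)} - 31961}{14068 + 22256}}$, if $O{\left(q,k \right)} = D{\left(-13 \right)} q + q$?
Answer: $- \frac{36324}{302682623} \approx -0.00012001$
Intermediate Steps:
$D{\left(A \right)} = A^{2}$
$O{\left(q,k \right)} = 170 q$ ($O{\left(q,k \right)} = \left(-13\right)^{2} q + q = 169 q + q = 170 q$)
$\frac{1}{-8333 + \frac{O{\left(219,-89 \right)} - 31961}{14068 + 22256}} = \frac{1}{-8333 + \frac{170 \cdot 219 - 31961}{14068 + 22256}} = \frac{1}{-8333 + \frac{37230 - 31961}{36324}} = \frac{1}{-8333 + 5269 \cdot \frac{1}{36324}} = \frac{1}{-8333 + \frac{5269}{36324}} = \frac{1}{- \frac{302682623}{36324}} = - \frac{36324}{302682623}$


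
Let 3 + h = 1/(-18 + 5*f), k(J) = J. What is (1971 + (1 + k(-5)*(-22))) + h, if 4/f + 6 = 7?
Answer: 4159/2 ≈ 2079.5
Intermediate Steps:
f = 4 (f = 4/(-6 + 7) = 4/1 = 4*1 = 4)
h = -5/2 (h = -3 + 1/(-18 + 5*4) = -3 + 1/(-18 + 20) = -3 + 1/2 = -5/2 ≈ -2.5000)
(1971 + (1 + k(-5)*(-22))) + h = (1971 + (1 - 5*(-22))) - 5/2 = (1971 + (1 + 110)) - 5/2 = (1971 + 111) - 5/2 = 2082 - 5/2 = 4159/2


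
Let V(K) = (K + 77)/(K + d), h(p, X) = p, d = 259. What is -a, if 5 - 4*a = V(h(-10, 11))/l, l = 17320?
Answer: -21563333/17250720 ≈ -1.2500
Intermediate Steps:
V(K) = (77 + K)/(259 + K) (V(K) = (K + 77)/(K + 259) = (77 + K)/(259 + K))
a = 21563333/17250720 (a = 5/4 - (77 - 10)/(259 - 10)/(4*17320) = 5/4 - 67/249/(4*17320) = 5/4 - (1/249)*67/(4*17320) = 5/4 - 67/(996*17320) = 5/4 - ¼*67/4312680 = 5/4 - 67/17250720 = 21563333/17250720 ≈ 1.2500)
-a = -1*21563333/17250720 = -21563333/17250720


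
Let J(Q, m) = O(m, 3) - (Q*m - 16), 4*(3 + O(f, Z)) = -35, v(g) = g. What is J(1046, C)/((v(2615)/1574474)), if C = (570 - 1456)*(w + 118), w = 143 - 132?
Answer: 376461545779781/5230 ≈ 7.1981e+10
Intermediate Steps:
w = 11
O(f, Z) = -47/4 (O(f, Z) = -3 + (¼)*(-35) = -3 - 35/4 = -47/4)
C = -114294 (C = (570 - 1456)*(11 + 118) = -886*129 = -114294)
J(Q, m) = 17/4 - Q*m (J(Q, m) = -47/4 - (Q*m - 16) = -47/4 - (-16 + Q*m) = -47/4 + (16 - Q*m) = 17/4 - Q*m)
J(1046, C)/((v(2615)/1574474)) = (17/4 - 1*1046*(-114294))/((2615/1574474)) = (17/4 + 119551524)/((2615*(1/1574474))) = 478206113/(4*(2615/1574474)) = (478206113/4)*(1574474/2615) = 376461545779781/5230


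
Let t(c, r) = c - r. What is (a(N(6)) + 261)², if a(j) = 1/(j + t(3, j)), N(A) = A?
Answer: 614656/9 ≈ 68295.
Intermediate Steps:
a(j) = ⅓ (a(j) = 1/(j + (3 - j)) = 1/3 = ⅓)
(a(N(6)) + 261)² = (⅓ + 261)² = (784/3)² = 614656/9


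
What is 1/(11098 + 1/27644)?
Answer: 27644/306793113 ≈ 9.0106e-5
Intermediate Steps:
1/(11098 + 1/27644) = 1/(306793113/27644) = 27644/306793113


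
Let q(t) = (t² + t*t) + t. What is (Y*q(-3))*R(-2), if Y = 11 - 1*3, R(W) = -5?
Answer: -600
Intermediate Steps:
q(t) = t + 2*t² (q(t) = (t² + t²) + t = 2*t² + t = t + 2*t²)
Y = 8 (Y = 11 - 3 = 8)
(Y*q(-3))*R(-2) = (8*(-3*(1 + 2*(-3))))*(-5) = (8*(-3*(1 - 6)))*(-5) = (8*(-3*(-5)))*(-5) = (8*15)*(-5) = 120*(-5) = -600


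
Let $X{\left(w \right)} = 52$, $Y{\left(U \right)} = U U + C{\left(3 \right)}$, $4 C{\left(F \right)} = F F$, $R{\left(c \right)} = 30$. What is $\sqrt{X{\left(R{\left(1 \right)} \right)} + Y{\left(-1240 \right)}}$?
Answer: $\frac{\sqrt{6150617}}{2} \approx 1240.0$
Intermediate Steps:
$C{\left(F \right)} = \frac{F^{2}}{4}$ ($C{\left(F \right)} = \frac{F F}{4} = \frac{F^{2}}{4}$)
$Y{\left(U \right)} = \frac{9}{4} + U^{2}$ ($Y{\left(U \right)} = U U + \frac{3^{2}}{4} = U^{2} + \frac{1}{4} \cdot 9 = U^{2} + \frac{9}{4} = \frac{9}{4} + U^{2}$)
$\sqrt{X{\left(R{\left(1 \right)} \right)} + Y{\left(-1240 \right)}} = \sqrt{52 + \left(\frac{9}{4} + \left(-1240\right)^{2}\right)} = \sqrt{52 + \left(\frac{9}{4} + 1537600\right)} = \sqrt{52 + \frac{6150409}{4}} = \sqrt{\frac{6150617}{4}} = \frac{\sqrt{6150617}}{2}$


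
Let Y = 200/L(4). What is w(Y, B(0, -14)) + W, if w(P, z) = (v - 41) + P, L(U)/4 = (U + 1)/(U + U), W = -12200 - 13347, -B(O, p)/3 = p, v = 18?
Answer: -25490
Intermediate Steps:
B(O, p) = -3*p
W = -25547
L(U) = 2*(1 + U)/U (L(U) = 4*((U + 1)/(U + U)) = 4*((1 + U)/((2*U))) = 4*((1 + U)*(1/(2*U))) = 4*((1 + U)/(2*U)) = 2*(1 + U)/U)
Y = 80 (Y = 200/(2 + 2/4) = 200/(2 + 2*(¼)) = 200/(2 + ½) = 200/(5/2) = 200*(⅖) = 80)
w(P, z) = -23 + P (w(P, z) = (18 - 41) + P = -23 + P)
w(Y, B(0, -14)) + W = (-23 + 80) - 25547 = 57 - 25547 = -25490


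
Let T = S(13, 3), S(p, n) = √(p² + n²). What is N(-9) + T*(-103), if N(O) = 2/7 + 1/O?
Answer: 11/63 - 103*√178 ≈ -1374.0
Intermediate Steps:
S(p, n) = √(n² + p²)
N(O) = 2/7 + 1/O (N(O) = 2*(⅐) + 1/O = 2/7 + 1/O)
T = √178 (T = √(3² + 13²) = √(9 + 169) = √178 ≈ 13.342)
N(-9) + T*(-103) = (2/7 + 1/(-9)) + √178*(-103) = (2/7 - ⅑) - 103*√178 = 11/63 - 103*√178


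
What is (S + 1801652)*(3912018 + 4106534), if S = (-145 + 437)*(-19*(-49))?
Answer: 16626499646208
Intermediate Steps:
S = 271852 (S = 292*931 = 271852)
(S + 1801652)*(3912018 + 4106534) = (271852 + 1801652)*(3912018 + 4106534) = 2073504*8018552 = 16626499646208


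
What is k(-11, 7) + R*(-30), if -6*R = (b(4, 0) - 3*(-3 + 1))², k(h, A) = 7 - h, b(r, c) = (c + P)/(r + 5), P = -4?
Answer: 13958/81 ≈ 172.32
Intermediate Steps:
b(r, c) = (-4 + c)/(5 + r) (b(r, c) = (c - 4)/(r + 5) = (-4 + c)/(5 + r))
R = -1250/243 (R = -((-4 + 0)/(5 + 4) - 3*(-3 + 1))²/6 = -(-4/9 - 3*(-2))²/6 = -((⅑)*(-4) + 6)²/6 = -(-4/9 + 6)²/6 = -(50/9)²/6 = -⅙*2500/81 = -1250/243 ≈ -5.1440)
k(-11, 7) + R*(-30) = (7 - 1*(-11)) - 1250/243*(-30) = (7 + 11) + 12500/81 = 18 + 12500/81 = 13958/81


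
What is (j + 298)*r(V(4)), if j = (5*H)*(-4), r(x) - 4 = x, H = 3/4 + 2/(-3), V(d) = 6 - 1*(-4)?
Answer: 12446/3 ≈ 4148.7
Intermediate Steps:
V(d) = 10 (V(d) = 6 + 4 = 10)
H = 1/12 (H = 3*(¼) + 2*(-⅓) = ¾ - ⅔ = 1/12 ≈ 0.083333)
r(x) = 4 + x
j = -5/3 (j = (5*(1/12))*(-4) = (5/12)*(-4) = -5/3 ≈ -1.6667)
(j + 298)*r(V(4)) = (-5/3 + 298)*(4 + 10) = (889/3)*14 = 12446/3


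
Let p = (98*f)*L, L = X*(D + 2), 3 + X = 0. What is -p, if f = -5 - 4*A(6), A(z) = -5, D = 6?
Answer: 35280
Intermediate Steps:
X = -3 (X = -3 + 0 = -3)
L = -24 (L = -3*(6 + 2) = -3*8 = -24)
f = 15 (f = -5 - 4*(-5) = -5 + 20 = 15)
p = -35280 (p = (98*15)*(-24) = 1470*(-24) = -35280)
-p = -1*(-35280) = 35280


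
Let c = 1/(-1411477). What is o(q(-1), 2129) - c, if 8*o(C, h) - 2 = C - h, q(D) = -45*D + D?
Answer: -2940106583/11291816 ≈ -260.38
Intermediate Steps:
c = -1/1411477 ≈ -7.0848e-7
q(D) = -44*D
o(C, h) = ¼ - h/8 + C/8 (o(C, h) = ¼ + (C - h)/8 = ¼ + (-h/8 + C/8) = ¼ - h/8 + C/8)
o(q(-1), 2129) - c = (¼ - ⅛*2129 + (-44*(-1))/8) - 1*(-1/1411477) = (¼ - 2129/8 + (⅛)*44) + 1/1411477 = (¼ - 2129/8 + 11/2) + 1/1411477 = -2083/8 + 1/1411477 = -2940106583/11291816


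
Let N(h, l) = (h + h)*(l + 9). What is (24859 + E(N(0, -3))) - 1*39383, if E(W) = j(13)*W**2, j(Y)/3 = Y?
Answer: -14524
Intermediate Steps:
j(Y) = 3*Y
N(h, l) = 2*h*(9 + l) (N(h, l) = (2*h)*(9 + l) = 2*h*(9 + l))
E(W) = 39*W**2 (E(W) = (3*13)*W**2 = 39*W**2)
(24859 + E(N(0, -3))) - 1*39383 = (24859 + 39*(2*0*(9 - 3))**2) - 1*39383 = (24859 + 39*(2*0*6)**2) - 39383 = (24859 + 39*0**2) - 39383 = (24859 + 39*0) - 39383 = (24859 + 0) - 39383 = 24859 - 39383 = -14524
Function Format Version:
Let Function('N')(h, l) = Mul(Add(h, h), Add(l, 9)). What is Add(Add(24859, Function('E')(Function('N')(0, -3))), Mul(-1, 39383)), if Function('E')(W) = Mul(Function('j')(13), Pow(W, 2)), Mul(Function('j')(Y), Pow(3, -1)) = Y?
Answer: -14524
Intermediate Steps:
Function('j')(Y) = Mul(3, Y)
Function('N')(h, l) = Mul(2, h, Add(9, l)) (Function('N')(h, l) = Mul(Mul(2, h), Add(9, l)) = Mul(2, h, Add(9, l)))
Function('E')(W) = Mul(39, Pow(W, 2)) (Function('E')(W) = Mul(Mul(3, 13), Pow(W, 2)) = Mul(39, Pow(W, 2)))
Add(Add(24859, Function('E')(Function('N')(0, -3))), Mul(-1, 39383)) = Add(Add(24859, Mul(39, Pow(Mul(2, 0, Add(9, -3)), 2))), Mul(-1, 39383)) = Add(Add(24859, Mul(39, Pow(Mul(2, 0, 6), 2))), -39383) = Add(Add(24859, Mul(39, Pow(0, 2))), -39383) = Add(Add(24859, Mul(39, 0)), -39383) = Add(Add(24859, 0), -39383) = Add(24859, -39383) = -14524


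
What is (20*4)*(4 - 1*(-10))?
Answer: 1120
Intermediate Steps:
(20*4)*(4 - 1*(-10)) = 80*(4 + 10) = 80*14 = 1120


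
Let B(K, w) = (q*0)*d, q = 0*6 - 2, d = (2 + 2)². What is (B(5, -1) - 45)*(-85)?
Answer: 3825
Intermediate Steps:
d = 16 (d = 4² = 16)
q = -2 (q = 0 - 2 = -2)
B(K, w) = 0 (B(K, w) = -2*0*16 = 0*16 = 0)
(B(5, -1) - 45)*(-85) = (0 - 45)*(-85) = -45*(-85) = 3825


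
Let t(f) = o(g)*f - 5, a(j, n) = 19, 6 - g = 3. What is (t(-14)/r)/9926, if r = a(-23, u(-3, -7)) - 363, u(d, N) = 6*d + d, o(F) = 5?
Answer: 75/3414544 ≈ 2.1965e-5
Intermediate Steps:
g = 3 (g = 6 - 1*3 = 6 - 3 = 3)
u(d, N) = 7*d
t(f) = -5 + 5*f (t(f) = 5*f - 5 = -5 + 5*f)
r = -344 (r = 19 - 363 = -344)
(t(-14)/r)/9926 = ((-5 + 5*(-14))/(-344))/9926 = ((-5 - 70)*(-1/344))*(1/9926) = -75*(-1/344)*(1/9926) = (75/344)*(1/9926) = 75/3414544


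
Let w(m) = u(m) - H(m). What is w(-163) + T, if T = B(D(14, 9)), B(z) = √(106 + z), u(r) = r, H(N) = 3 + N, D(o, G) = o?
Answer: -3 + 2*√30 ≈ 7.9545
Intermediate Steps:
T = 2*√30 (T = √(106 + 14) = √120 = 2*√30 ≈ 10.954)
w(m) = -3 (w(m) = m - (3 + m) = m + (-3 - m) = -3)
w(-163) + T = -3 + 2*√30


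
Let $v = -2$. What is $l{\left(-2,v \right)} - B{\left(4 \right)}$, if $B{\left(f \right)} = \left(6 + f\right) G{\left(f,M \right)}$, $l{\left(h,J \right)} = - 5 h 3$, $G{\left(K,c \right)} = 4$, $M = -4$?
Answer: $-10$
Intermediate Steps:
$l{\left(h,J \right)} = - 15 h$
$B{\left(f \right)} = 24 + 4 f$ ($B{\left(f \right)} = \left(6 + f\right) 4 = 24 + 4 f$)
$l{\left(-2,v \right)} - B{\left(4 \right)} = \left(-15\right) \left(-2\right) - \left(24 + 4 \cdot 4\right) = 30 - \left(24 + 16\right) = 30 - 40 = -10$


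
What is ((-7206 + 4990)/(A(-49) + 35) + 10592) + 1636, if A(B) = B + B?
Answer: 772580/63 ≈ 12263.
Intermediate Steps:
A(B) = 2*B
((-7206 + 4990)/(A(-49) + 35) + 10592) + 1636 = ((-7206 + 4990)/(2*(-49) + 35) + 10592) + 1636 = (-2216/(-98 + 35) + 10592) + 1636 = (-2216/(-63) + 10592) + 1636 = (-2216*(-1/63) + 10592) + 1636 = (2216/63 + 10592) + 1636 = 669512/63 + 1636 = 772580/63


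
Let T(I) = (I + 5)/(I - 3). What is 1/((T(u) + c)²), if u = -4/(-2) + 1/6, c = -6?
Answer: 25/5329 ≈ 0.0046913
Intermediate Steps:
u = 13/6 (u = -4*(-½) + 1*(⅙) = 2 + ⅙ = 13/6 ≈ 2.1667)
T(I) = (5 + I)/(-3 + I)
1/((T(u) + c)²) = 1/(((5 + 13/6)/(-3 + 13/6) - 6)²) = 1/(((43/6)/(-⅚) - 6)²) = 1/((-6/5*43/6 - 6)²) = 1/((-43/5 - 6)²) = 1/((-73/5)²) = 1/(5329/25) = 25/5329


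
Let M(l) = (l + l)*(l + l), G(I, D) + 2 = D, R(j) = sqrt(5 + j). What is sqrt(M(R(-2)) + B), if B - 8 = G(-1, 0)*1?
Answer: 3*sqrt(2) ≈ 4.2426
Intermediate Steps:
G(I, D) = -2 + D
M(l) = 4*l**2 (M(l) = (2*l)*(2*l) = 4*l**2)
B = 6 (B = 8 + (-2 + 0)*1 = 8 - 2*1 = 8 - 2 = 6)
sqrt(M(R(-2)) + B) = sqrt(4*(sqrt(5 - 2))**2 + 6) = sqrt(4*(sqrt(3))**2 + 6) = sqrt(4*3 + 6) = sqrt(12 + 6) = sqrt(18) = 3*sqrt(2)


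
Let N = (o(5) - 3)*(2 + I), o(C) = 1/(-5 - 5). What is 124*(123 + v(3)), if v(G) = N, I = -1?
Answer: 74338/5 ≈ 14868.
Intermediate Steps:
o(C) = -⅒ (o(C) = 1/(-10) = -⅒)
N = -31/10 (N = (-⅒ - 3)*(2 - 1) = -31/10*1 = -31/10 ≈ -3.1000)
v(G) = -31/10
124*(123 + v(3)) = 124*(123 - 31/10) = 124*(1199/10) = 74338/5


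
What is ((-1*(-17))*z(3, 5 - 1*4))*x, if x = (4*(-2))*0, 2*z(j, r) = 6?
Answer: 0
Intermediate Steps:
z(j, r) = 3 (z(j, r) = (½)*6 = 3)
x = 0 (x = -8*0 = 0)
((-1*(-17))*z(3, 5 - 1*4))*x = (-1*(-17)*3)*0 = (17*3)*0 = 51*0 = 0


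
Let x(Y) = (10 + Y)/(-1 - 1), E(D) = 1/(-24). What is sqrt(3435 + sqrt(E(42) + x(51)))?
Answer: sqrt(123660 + 3*I*sqrt(4398))/6 ≈ 58.609 + 0.047147*I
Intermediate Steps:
E(D) = -1/24
x(Y) = -5 - Y/2 (x(Y) = (10 + Y)/(-2) = (10 + Y)*(-1/2) = -5 - Y/2)
sqrt(3435 + sqrt(E(42) + x(51))) = sqrt(3435 + sqrt(-1/24 + (-5 - 1/2*51))) = sqrt(3435 + sqrt(-1/24 + (-5 - 51/2))) = sqrt(3435 + sqrt(-1/24 - 61/2)) = sqrt(3435 + sqrt(-733/24)) = sqrt(3435 + I*sqrt(4398)/12)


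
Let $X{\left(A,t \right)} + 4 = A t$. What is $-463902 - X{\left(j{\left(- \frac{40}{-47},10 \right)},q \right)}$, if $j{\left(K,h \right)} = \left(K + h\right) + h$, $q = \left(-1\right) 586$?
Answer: $- \frac{21228926}{47} \approx -4.5168 \cdot 10^{5}$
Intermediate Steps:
$q = -586$
$j{\left(K,h \right)} = K + 2 h$
$X{\left(A,t \right)} = -4 + A t$
$-463902 - X{\left(j{\left(- \frac{40}{-47},10 \right)},q \right)} = -463902 - \left(-4 + \left(- \frac{40}{-47} + 2 \cdot 10\right) \left(-586\right)\right) = -463902 - \left(-4 + \left(\left(-40\right) \left(- \frac{1}{47}\right) + 20\right) \left(-586\right)\right) = -463902 - \left(-4 + \left(\frac{40}{47} + 20\right) \left(-586\right)\right) = -463902 - \left(-4 + \frac{980}{47} \left(-586\right)\right) = -463902 - \left(-4 - \frac{574280}{47}\right) = -463902 - - \frac{574468}{47} = -463902 + \frac{574468}{47} = - \frac{21228926}{47}$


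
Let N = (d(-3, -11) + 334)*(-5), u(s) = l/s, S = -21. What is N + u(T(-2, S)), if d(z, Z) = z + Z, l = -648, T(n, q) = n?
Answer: -1276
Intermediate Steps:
d(z, Z) = Z + z
u(s) = -648/s
N = -1600 (N = ((-11 - 3) + 334)*(-5) = (-14 + 334)*(-5) = 320*(-5) = -1600)
N + u(T(-2, S)) = -1600 - 648/(-2) = -1600 - 648*(-½) = -1600 + 324 = -1276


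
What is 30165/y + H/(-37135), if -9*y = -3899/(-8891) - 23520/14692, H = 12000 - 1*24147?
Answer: 47033075053422888/201367471165 ≈ 2.3357e+5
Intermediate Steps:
H = -12147 (H = 12000 - 24147 = -12147)
y = 37958053/293909787 (y = -(-3899/(-8891) - 23520/14692)/9 = -(-3899*(-1/8891) - 23520*1/14692)/9 = -(3899/8891 - 5880/3673)/9 = -⅑*(-37958053/32656643) = 37958053/293909787 ≈ 0.12915)
30165/y + H/(-37135) = 30165/(37958053/293909787) - 12147/(-37135) = 30165*(293909787/37958053) - 12147*(-1/37135) = 8865788724855/37958053 + 12147/37135 = 47033075053422888/201367471165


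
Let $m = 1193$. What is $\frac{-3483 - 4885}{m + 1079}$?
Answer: $- \frac{523}{142} \approx -3.6831$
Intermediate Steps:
$\frac{-3483 - 4885}{m + 1079} = \frac{-3483 - 4885}{1193 + 1079} = - \frac{8368}{2272} = \left(-8368\right) \frac{1}{2272} = - \frac{523}{142}$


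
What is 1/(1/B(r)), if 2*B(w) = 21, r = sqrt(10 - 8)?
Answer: 21/2 ≈ 10.500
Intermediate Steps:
r = sqrt(2) ≈ 1.4142
B(w) = 21/2 (B(w) = (1/2)*21 = 21/2)
1/(1/B(r)) = 1/(1/(21/2)) = 1/(2/21) = 21/2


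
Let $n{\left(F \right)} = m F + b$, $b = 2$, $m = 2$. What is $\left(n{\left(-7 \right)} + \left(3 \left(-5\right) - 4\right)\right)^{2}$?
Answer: $961$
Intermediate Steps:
$n{\left(F \right)} = 2 + 2 F$ ($n{\left(F \right)} = 2 F + 2 = 2 + 2 F$)
$\left(n{\left(-7 \right)} + \left(3 \left(-5\right) - 4\right)\right)^{2} = \left(\left(2 + 2 \left(-7\right)\right) + \left(3 \left(-5\right) - 4\right)\right)^{2} = \left(\left(2 - 14\right) - 19\right)^{2} = \left(-12 - 19\right)^{2} = \left(-31\right)^{2} = 961$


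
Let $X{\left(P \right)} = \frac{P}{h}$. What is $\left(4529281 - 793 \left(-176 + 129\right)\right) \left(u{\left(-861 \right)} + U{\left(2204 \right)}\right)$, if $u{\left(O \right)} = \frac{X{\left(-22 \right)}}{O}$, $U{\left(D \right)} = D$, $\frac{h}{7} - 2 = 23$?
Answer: $\frac{505498617024848}{50225} \approx 1.0065 \cdot 10^{10}$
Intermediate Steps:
$h = 175$ ($h = 14 + 7 \cdot 23 = 14 + 161 = 175$)
$X{\left(P \right)} = \frac{P}{175}$
$u{\left(O \right)} = - \frac{22}{175 O}$ ($u{\left(O \right)} = \frac{\frac{1}{175} \left(-22\right)}{O} = - \frac{22}{175 O}$)
$\left(4529281 - 793 \left(-176 + 129\right)\right) \left(u{\left(-861 \right)} + U{\left(2204 \right)}\right) = \left(4529281 - 793 \left(-176 + 129\right)\right) \left(- \frac{22}{175 \left(-861\right)} + 2204\right) = \left(4529281 - -37271\right) \left(\left(- \frac{22}{175}\right) \left(- \frac{1}{861}\right) + 2204\right) = \left(4529281 + 37271\right) \left(\frac{22}{150675} + 2204\right) = 4566552 \cdot \frac{332087722}{150675} = \frac{505498617024848}{50225}$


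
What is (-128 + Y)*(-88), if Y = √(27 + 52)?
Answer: 11264 - 88*√79 ≈ 10482.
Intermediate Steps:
Y = √79 ≈ 8.8882
(-128 + Y)*(-88) = (-128 + √79)*(-88) = 11264 - 88*√79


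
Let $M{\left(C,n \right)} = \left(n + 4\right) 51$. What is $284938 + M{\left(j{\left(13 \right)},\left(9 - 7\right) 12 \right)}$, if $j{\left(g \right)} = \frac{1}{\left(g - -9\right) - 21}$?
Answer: $286366$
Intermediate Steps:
$j{\left(g \right)} = \frac{1}{-12 + g}$ ($j{\left(g \right)} = \frac{1}{\left(g + 9\right) - 21} = \frac{1}{\left(9 + g\right) - 21} = \frac{1}{-12 + g}$)
$M{\left(C,n \right)} = 204 + 51 n$ ($M{\left(C,n \right)} = \left(4 + n\right) 51 = 204 + 51 n$)
$284938 + M{\left(j{\left(13 \right)},\left(9 - 7\right) 12 \right)} = 284938 + \left(204 + 51 \left(9 - 7\right) 12\right) = 284938 + \left(204 + 51 \cdot 2 \cdot 12\right) = 284938 + \left(204 + 51 \cdot 24\right) = 284938 + \left(204 + 1224\right) = 284938 + 1428 = 286366$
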